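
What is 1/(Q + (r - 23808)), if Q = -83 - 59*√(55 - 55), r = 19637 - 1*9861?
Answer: -1/14115 ≈ -7.0847e-5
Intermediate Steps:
r = 9776 (r = 19637 - 9861 = 9776)
Q = -83 (Q = -83 - 59*√0 = -83 - 59*0 = -83 + 0 = -83)
1/(Q + (r - 23808)) = 1/(-83 + (9776 - 23808)) = 1/(-83 - 14032) = 1/(-14115) = -1/14115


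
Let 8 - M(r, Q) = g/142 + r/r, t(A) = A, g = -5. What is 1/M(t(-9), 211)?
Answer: 142/999 ≈ 0.14214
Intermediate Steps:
M(r, Q) = 999/142 (M(r, Q) = 8 - (-5/142 + r/r) = 8 - (-5*1/142 + 1) = 8 - (-5/142 + 1) = 8 - 1*137/142 = 8 - 137/142 = 999/142)
1/M(t(-9), 211) = 1/(999/142) = 142/999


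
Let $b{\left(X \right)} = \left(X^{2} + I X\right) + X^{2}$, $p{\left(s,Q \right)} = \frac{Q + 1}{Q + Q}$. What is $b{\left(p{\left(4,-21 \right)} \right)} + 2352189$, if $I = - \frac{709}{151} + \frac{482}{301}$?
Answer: $\frac{6735285640847}{2863413} \approx 2.3522 \cdot 10^{6}$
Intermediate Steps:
$p{\left(s,Q \right)} = \frac{1 + Q}{2 Q}$
$I = - \frac{140627}{45451}$ ($I = \left(-709\right) \frac{1}{151} + 482 \cdot \frac{1}{301} = - \frac{709}{151} + \frac{482}{301} = - \frac{140627}{45451} \approx -3.094$)
$b{\left(X \right)} = 2 X^{2} - \frac{140627 X}{45451}$ ($b{\left(X \right)} = \left(X^{2} - \frac{140627 X}{45451}\right) + X^{2} = 2 X^{2} - \frac{140627 X}{45451}$)
$b{\left(p{\left(4,-21 \right)} \right)} + 2352189 = \frac{\frac{1 - 21}{2 \left(-21\right)} \left(-140627 + 90902 \frac{1 - 21}{2 \left(-21\right)}\right)}{45451} + 2352189 = \frac{\frac{1}{2} \left(- \frac{1}{21}\right) \left(-20\right) \left(-140627 + 90902 \cdot \frac{1}{2} \left(- \frac{1}{21}\right) \left(-20\right)\right)}{45451} + 2352189 = \frac{1}{45451} \cdot \frac{10}{21} \left(-140627 + 90902 \cdot \frac{10}{21}\right) + 2352189 = \frac{1}{45451} \cdot \frac{10}{21} \left(-140627 + \frac{129860}{3}\right) + 2352189 = \frac{1}{45451} \cdot \frac{10}{21} \left(- \frac{292021}{3}\right) + 2352189 = - \frac{2920210}{2863413} + 2352189 = \frac{6735285640847}{2863413}$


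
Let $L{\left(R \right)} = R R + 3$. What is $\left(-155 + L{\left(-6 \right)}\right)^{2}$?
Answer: $13456$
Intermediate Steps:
$L{\left(R \right)} = 3 + R^{2}$ ($L{\left(R \right)} = R^{2} + 3 = 3 + R^{2}$)
$\left(-155 + L{\left(-6 \right)}\right)^{2} = \left(-155 + \left(3 + \left(-6\right)^{2}\right)\right)^{2} = \left(-155 + \left(3 + 36\right)\right)^{2} = \left(-155 + 39\right)^{2} = \left(-116\right)^{2} = 13456$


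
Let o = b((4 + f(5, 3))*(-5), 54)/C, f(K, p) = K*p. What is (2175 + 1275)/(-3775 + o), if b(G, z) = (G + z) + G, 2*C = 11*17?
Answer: -12650/13847 ≈ -0.91356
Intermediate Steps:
C = 187/2 (C = (11*17)/2 = (½)*187 = 187/2 ≈ 93.500)
b(G, z) = z + 2*G
o = -16/11 (o = (54 + 2*((4 + 5*3)*(-5)))/(187/2) = (54 + 2*((4 + 15)*(-5)))*(2/187) = (54 + 2*(19*(-5)))*(2/187) = (54 + 2*(-95))*(2/187) = (54 - 190)*(2/187) = -136*2/187 = -16/11 ≈ -1.4545)
(2175 + 1275)/(-3775 + o) = (2175 + 1275)/(-3775 - 16/11) = 3450/(-41541/11) = 3450*(-11/41541) = -12650/13847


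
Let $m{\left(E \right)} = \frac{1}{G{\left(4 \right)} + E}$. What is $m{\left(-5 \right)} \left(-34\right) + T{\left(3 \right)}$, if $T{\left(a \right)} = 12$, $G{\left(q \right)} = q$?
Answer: $46$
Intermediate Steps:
$m{\left(E \right)} = \frac{1}{4 + E}$
$m{\left(-5 \right)} \left(-34\right) + T{\left(3 \right)} = \frac{1}{4 - 5} \left(-34\right) + 12 = \frac{1}{-1} \left(-34\right) + 12 = \left(-1\right) \left(-34\right) + 12 = 34 + 12 = 46$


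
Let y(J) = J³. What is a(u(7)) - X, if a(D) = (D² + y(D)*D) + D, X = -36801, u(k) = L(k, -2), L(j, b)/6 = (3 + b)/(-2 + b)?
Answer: 588909/16 ≈ 36807.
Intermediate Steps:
L(j, b) = 6*(3 + b)/(-2 + b) (L(j, b) = 6*((3 + b)/(-2 + b)) = 6*(3 + b)/(-2 + b))
u(k) = -3/2 (u(k) = 6*(3 - 2)/(-2 - 2) = 6*1/(-4) = 6*(-¼)*1 = -3/2)
a(D) = D + D² + D⁴ (a(D) = (D² + D³*D) + D = (D² + D⁴) + D = D + D² + D⁴)
a(u(7)) - X = -3*(1 - 3/2 + (-3/2)³)/2 - 1*(-36801) = -3*(1 - 3/2 - 27/8)/2 + 36801 = -3/2*(-31/8) + 36801 = 93/16 + 36801 = 588909/16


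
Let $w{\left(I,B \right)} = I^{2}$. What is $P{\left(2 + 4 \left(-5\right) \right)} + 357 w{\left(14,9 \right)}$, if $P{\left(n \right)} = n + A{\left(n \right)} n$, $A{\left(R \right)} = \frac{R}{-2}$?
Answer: $69792$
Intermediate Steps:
$A{\left(R \right)} = - \frac{R}{2}$ ($A{\left(R \right)} = R \left(- \frac{1}{2}\right) = - \frac{R}{2}$)
$P{\left(n \right)} = n - \frac{n^{2}}{2}$ ($P{\left(n \right)} = n + - \frac{n}{2} n = n - \frac{n^{2}}{2}$)
$P{\left(2 + 4 \left(-5\right) \right)} + 357 w{\left(14,9 \right)} = \frac{\left(2 + 4 \left(-5\right)\right) \left(2 - \left(2 + 4 \left(-5\right)\right)\right)}{2} + 357 \cdot 14^{2} = \frac{\left(2 - 20\right) \left(2 - \left(2 - 20\right)\right)}{2} + 357 \cdot 196 = \frac{1}{2} \left(-18\right) \left(2 - -18\right) + 69972 = \frac{1}{2} \left(-18\right) \left(2 + 18\right) + 69972 = \frac{1}{2} \left(-18\right) 20 + 69972 = -180 + 69972 = 69792$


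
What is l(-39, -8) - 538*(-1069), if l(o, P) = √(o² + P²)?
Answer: 575122 + √1585 ≈ 5.7516e+5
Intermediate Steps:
l(o, P) = √(P² + o²)
l(-39, -8) - 538*(-1069) = √((-8)² + (-39)²) - 538*(-1069) = √(64 + 1521) + 575122 = √1585 + 575122 = 575122 + √1585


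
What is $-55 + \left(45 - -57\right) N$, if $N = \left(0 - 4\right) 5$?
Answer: $-2095$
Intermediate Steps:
$N = -20$ ($N = \left(-4\right) 5 = -20$)
$-55 + \left(45 - -57\right) N = -55 + \left(45 - -57\right) \left(-20\right) = -55 + \left(45 + 57\right) \left(-20\right) = -55 + 102 \left(-20\right) = -55 - 2040 = -2095$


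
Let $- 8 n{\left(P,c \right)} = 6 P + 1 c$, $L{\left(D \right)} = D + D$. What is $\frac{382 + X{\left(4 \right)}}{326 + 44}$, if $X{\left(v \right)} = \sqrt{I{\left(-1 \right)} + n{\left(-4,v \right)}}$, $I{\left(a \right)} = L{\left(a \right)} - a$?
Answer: $\frac{191}{185} + \frac{\sqrt{6}}{740} \approx 1.0357$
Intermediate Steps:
$L{\left(D \right)} = 2 D$
$n{\left(P,c \right)} = - \frac{3 P}{4} - \frac{c}{8}$ ($n{\left(P,c \right)} = - \frac{6 P + 1 c}{8} = - \frac{6 P + c}{8} = - \frac{c + 6 P}{8} = - \frac{3 P}{4} - \frac{c}{8}$)
$I{\left(a \right)} = a$ ($I{\left(a \right)} = 2 a - a = a$)
$X{\left(v \right)} = \sqrt{2 - \frac{v}{8}}$ ($X{\left(v \right)} = \sqrt{-1 - \left(-3 + \frac{v}{8}\right)} = \sqrt{2 - \frac{v}{8}}$)
$\frac{382 + X{\left(4 \right)}}{326 + 44} = \frac{382 + \frac{\sqrt{32 - 8}}{4}}{326 + 44} = \frac{382 + \frac{\sqrt{32 - 8}}{4}}{370} = \left(382 + \frac{\sqrt{24}}{4}\right) \frac{1}{370} = \left(382 + \frac{2 \sqrt{6}}{4}\right) \frac{1}{370} = \left(382 + \frac{\sqrt{6}}{2}\right) \frac{1}{370} = \frac{191}{185} + \frac{\sqrt{6}}{740}$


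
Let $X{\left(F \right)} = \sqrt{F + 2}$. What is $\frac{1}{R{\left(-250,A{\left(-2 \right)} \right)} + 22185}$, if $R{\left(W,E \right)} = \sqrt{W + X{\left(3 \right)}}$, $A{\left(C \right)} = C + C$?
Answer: $\frac{1}{22185 + i \sqrt{250 - \sqrt{5}}} \approx 4.5075 \cdot 10^{-5} - 3.2 \cdot 10^{-8} i$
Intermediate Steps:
$X{\left(F \right)} = \sqrt{2 + F}$
$A{\left(C \right)} = 2 C$
$R{\left(W,E \right)} = \sqrt{W + \sqrt{5}}$ ($R{\left(W,E \right)} = \sqrt{W + \sqrt{2 + 3}} = \sqrt{W + \sqrt{5}}$)
$\frac{1}{R{\left(-250,A{\left(-2 \right)} \right)} + 22185} = \frac{1}{\sqrt{-250 + \sqrt{5}} + 22185} = \frac{1}{22185 + \sqrt{-250 + \sqrt{5}}}$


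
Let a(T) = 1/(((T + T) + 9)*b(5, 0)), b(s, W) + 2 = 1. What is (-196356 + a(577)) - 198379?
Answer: -459076806/1163 ≈ -3.9474e+5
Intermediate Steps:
b(s, W) = -1 (b(s, W) = -2 + 1 = -1)
a(T) = 1/(-9 - 2*T) (a(T) = 1/(((T + T) + 9)*(-1)) = 1/((2*T + 9)*(-1)) = 1/((9 + 2*T)*(-1)) = 1/(-9 - 2*T))
(-196356 + a(577)) - 198379 = (-196356 - 1/(9 + 2*577)) - 198379 = (-196356 - 1/(9 + 1154)) - 198379 = (-196356 - 1/1163) - 198379 = -228362029/1163 - 198379 = -459076806/1163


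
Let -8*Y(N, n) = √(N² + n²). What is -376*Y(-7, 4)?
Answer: 47*√65 ≈ 378.93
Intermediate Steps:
Y(N, n) = -√(N² + n²)/8
-376*Y(-7, 4) = -(-47)*√((-7)² + 4²) = -(-47)*√(49 + 16) = -(-47)*√65 = 47*√65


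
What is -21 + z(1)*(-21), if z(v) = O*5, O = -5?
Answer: 504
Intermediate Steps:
z(v) = -25 (z(v) = -5*5 = -25)
-21 + z(1)*(-21) = -21 - 25*(-21) = -21 + 525 = 504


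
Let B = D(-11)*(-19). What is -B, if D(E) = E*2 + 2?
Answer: -380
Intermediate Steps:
D(E) = 2 + 2*E (D(E) = 2*E + 2 = 2 + 2*E)
B = 380 (B = (2 + 2*(-11))*(-19) = (2 - 22)*(-19) = -20*(-19) = 380)
-B = -1*380 = -380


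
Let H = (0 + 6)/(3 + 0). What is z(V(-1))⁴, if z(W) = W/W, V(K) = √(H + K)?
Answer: 1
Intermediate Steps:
H = 2 (H = 6/3 = 6*(⅓) = 2)
V(K) = √(2 + K)
z(W) = 1
z(V(-1))⁴ = 1⁴ = 1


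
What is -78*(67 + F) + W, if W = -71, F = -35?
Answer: -2567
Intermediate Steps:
-78*(67 + F) + W = -78*(67 - 35) - 71 = -78*32 - 71 = -2496 - 71 = -2567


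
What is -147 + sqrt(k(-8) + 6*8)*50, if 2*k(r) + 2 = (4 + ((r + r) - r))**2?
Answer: -147 + 50*sqrt(55) ≈ 223.81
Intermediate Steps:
k(r) = -1 + (4 + r)**2/2 (k(r) = -1 + (4 + ((r + r) - r))**2/2 = -1 + (4 + (2*r - r))**2/2 = -1 + (4 + r)**2/2)
-147 + sqrt(k(-8) + 6*8)*50 = -147 + sqrt((-1 + (4 - 8)**2/2) + 6*8)*50 = -147 + sqrt((-1 + (1/2)*(-4)**2) + 48)*50 = -147 + sqrt((-1 + (1/2)*16) + 48)*50 = -147 + sqrt((-1 + 8) + 48)*50 = -147 + sqrt(7 + 48)*50 = -147 + sqrt(55)*50 = -147 + 50*sqrt(55)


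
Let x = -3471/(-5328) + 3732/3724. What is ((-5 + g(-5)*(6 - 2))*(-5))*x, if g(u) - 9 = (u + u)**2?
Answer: -5892147125/1653456 ≈ -3563.5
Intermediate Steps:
g(u) = 9 + 4*u**2 (g(u) = 9 + (u + u)**2 = 9 + (2*u)**2 = 9 + 4*u**2)
x = 2734175/1653456 (x = -3471*(-1/5328) + 3732*(1/3724) = 1157/1776 + 933/931 = 2734175/1653456 ≈ 1.6536)
((-5 + g(-5)*(6 - 2))*(-5))*x = ((-5 + (9 + 4*(-5)**2)*(6 - 2))*(-5))*(2734175/1653456) = ((-5 + (9 + 4*25)*4)*(-5))*(2734175/1653456) = ((-5 + (9 + 100)*4)*(-5))*(2734175/1653456) = ((-5 + 109*4)*(-5))*(2734175/1653456) = ((-5 + 436)*(-5))*(2734175/1653456) = (431*(-5))*(2734175/1653456) = -2155*2734175/1653456 = -5892147125/1653456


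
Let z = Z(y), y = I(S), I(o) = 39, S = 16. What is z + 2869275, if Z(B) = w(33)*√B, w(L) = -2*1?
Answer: 2869275 - 2*√39 ≈ 2.8693e+6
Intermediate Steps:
w(L) = -2
y = 39
Z(B) = -2*√B
z = -2*√39 ≈ -12.490
z + 2869275 = -2*√39 + 2869275 = 2869275 - 2*√39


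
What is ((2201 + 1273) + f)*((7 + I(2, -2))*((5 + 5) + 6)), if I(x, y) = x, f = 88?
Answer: 512928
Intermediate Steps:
((2201 + 1273) + f)*((7 + I(2, -2))*((5 + 5) + 6)) = ((2201 + 1273) + 88)*((7 + 2)*((5 + 5) + 6)) = (3474 + 88)*(9*(10 + 6)) = 3562*(9*16) = 3562*144 = 512928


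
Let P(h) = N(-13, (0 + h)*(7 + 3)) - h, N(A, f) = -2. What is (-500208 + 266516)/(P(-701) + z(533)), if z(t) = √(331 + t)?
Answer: -54450236/162579 + 934768*√6/162579 ≈ -320.83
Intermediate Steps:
P(h) = -2 - h
(-500208 + 266516)/(P(-701) + z(533)) = (-500208 + 266516)/((-2 - 1*(-701)) + √(331 + 533)) = -233692/((-2 + 701) + √864) = -233692/(699 + 12*√6)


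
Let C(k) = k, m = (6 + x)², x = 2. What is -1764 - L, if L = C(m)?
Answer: -1828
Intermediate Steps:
m = 64 (m = (6 + 2)² = 8² = 64)
L = 64
-1764 - L = -1764 - 1*64 = -1764 - 64 = -1828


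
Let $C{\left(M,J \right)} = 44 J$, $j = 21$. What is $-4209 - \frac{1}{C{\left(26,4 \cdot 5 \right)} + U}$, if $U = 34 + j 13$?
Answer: $- \frac{4996084}{1187} \approx -4209.0$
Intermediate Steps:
$U = 307$ ($U = 34 + 21 \cdot 13 = 34 + 273 = 307$)
$-4209 - \frac{1}{C{\left(26,4 \cdot 5 \right)} + U} = -4209 - \frac{1}{44 \cdot 4 \cdot 5 + 307} = -4209 - \frac{1}{44 \cdot 20 + 307} = -4209 - \frac{1}{880 + 307} = -4209 - \frac{1}{1187} = - \frac{4996084}{1187}$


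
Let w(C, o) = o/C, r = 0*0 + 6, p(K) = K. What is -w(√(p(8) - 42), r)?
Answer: 3*I*√34/17 ≈ 1.029*I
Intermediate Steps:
r = 6 (r = 0 + 6 = 6)
-w(√(p(8) - 42), r) = -6/(√(8 - 42)) = -6/(√(-34)) = -6/(I*√34) = -6*(-I*√34/34) = -(-3)*I*√34/17 = 3*I*√34/17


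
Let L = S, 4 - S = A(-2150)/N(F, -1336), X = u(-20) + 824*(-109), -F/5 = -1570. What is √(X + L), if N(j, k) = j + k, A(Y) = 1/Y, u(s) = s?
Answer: I*√176199023461163149/1400510 ≈ 299.72*I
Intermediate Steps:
F = 7850 (F = -5*(-1570) = 7850)
X = -89836 (X = -20 + 824*(-109) = -20 - 89816 = -89836)
S = 56020401/14005100 (S = 4 - 1/((-2150)*(7850 - 1336)) = 4 - (-1)/(2150*6514) = 4 - 1*(-1/14005100) = 4 + 1/14005100 = 56020401/14005100 ≈ 4.0000)
L = 56020401/14005100 ≈ 4.0000
√(X + L) = √(-89836 + 56020401/14005100) = √(-1258106143199/14005100) = I*√176199023461163149/1400510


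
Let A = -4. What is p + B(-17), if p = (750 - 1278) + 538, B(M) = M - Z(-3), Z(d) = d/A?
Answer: -31/4 ≈ -7.7500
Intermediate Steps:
Z(d) = -d/4 (Z(d) = d/(-4) = d*(-1/4) = -d/4)
B(M) = -3/4 + M (B(M) = M - (-1)*(-3)/4 = M - 1*3/4 = M - 3/4 = -3/4 + M)
p = 10 (p = -528 + 538 = 10)
p + B(-17) = 10 + (-3/4 - 17) = 10 - 71/4 = -31/4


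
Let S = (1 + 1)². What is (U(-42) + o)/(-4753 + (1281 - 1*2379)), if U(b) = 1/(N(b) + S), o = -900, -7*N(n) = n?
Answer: 8999/58510 ≈ 0.15380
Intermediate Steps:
N(n) = -n/7
S = 4 (S = 2² = 4)
U(b) = 1/(4 - b/7) (U(b) = 1/(-b/7 + 4) = 1/(4 - b/7))
(U(-42) + o)/(-4753 + (1281 - 1*2379)) = (-7/(-28 - 42) - 900)/(-4753 + (1281 - 1*2379)) = (-7/(-70) - 900)/(-4753 + (1281 - 2379)) = (-7*(-1/70) - 900)/(-4753 - 1098) = (⅒ - 900)/(-5851) = -8999/10*(-1/5851) = 8999/58510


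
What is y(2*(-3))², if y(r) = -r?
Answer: 36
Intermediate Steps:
y(2*(-3))² = (-2*(-3))² = (-1*(-6))² = 6² = 36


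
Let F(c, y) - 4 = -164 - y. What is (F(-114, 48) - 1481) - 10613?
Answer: -12302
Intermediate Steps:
F(c, y) = -160 - y (F(c, y) = 4 + (-164 - y) = -160 - y)
(F(-114, 48) - 1481) - 10613 = ((-160 - 1*48) - 1481) - 10613 = ((-160 - 48) - 1481) - 10613 = (-208 - 1481) - 10613 = -1689 - 10613 = -12302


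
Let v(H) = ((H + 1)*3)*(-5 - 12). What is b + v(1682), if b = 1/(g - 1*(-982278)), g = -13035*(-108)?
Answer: -205145848313/2390058 ≈ -85833.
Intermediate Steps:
v(H) = -51 - 51*H (v(H) = ((1 + H)*3)*(-17) = (3 + 3*H)*(-17) = -51 - 51*H)
g = 1407780
b = 1/2390058 (b = 1/(1407780 - 1*(-982278)) = 1/(1407780 + 982278) = 1/2390058 ≈ 4.1840e-7)
b + v(1682) = 1/2390058 + (-51 - 51*1682) = 1/2390058 + (-51 - 85782) = 1/2390058 - 85833 = -205145848313/2390058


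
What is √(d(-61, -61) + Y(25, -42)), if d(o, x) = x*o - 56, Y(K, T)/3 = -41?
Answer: √3542 ≈ 59.515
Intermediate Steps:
Y(K, T) = -123 (Y(K, T) = 3*(-41) = -123)
d(o, x) = -56 + o*x (d(o, x) = o*x - 56 = -56 + o*x)
√(d(-61, -61) + Y(25, -42)) = √((-56 - 61*(-61)) - 123) = √((-56 + 3721) - 123) = √(3665 - 123) = √3542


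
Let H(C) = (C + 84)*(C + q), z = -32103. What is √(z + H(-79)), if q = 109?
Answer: I*√31953 ≈ 178.75*I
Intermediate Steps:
H(C) = (84 + C)*(109 + C) (H(C) = (C + 84)*(C + 109) = (84 + C)*(109 + C))
√(z + H(-79)) = √(-32103 + (9156 + (-79)² + 193*(-79))) = √(-32103 + (9156 + 6241 - 15247)) = √(-32103 + 150) = √(-31953) = I*√31953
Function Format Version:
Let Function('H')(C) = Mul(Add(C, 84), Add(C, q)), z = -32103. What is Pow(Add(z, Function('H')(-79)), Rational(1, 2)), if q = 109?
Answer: Mul(I, Pow(31953, Rational(1, 2))) ≈ Mul(178.75, I)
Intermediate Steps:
Function('H')(C) = Mul(Add(84, C), Add(109, C)) (Function('H')(C) = Mul(Add(C, 84), Add(C, 109)) = Mul(Add(84, C), Add(109, C)))
Pow(Add(z, Function('H')(-79)), Rational(1, 2)) = Pow(Add(-32103, Add(9156, Pow(-79, 2), Mul(193, -79))), Rational(1, 2)) = Pow(Add(-32103, Add(9156, 6241, -15247)), Rational(1, 2)) = Pow(Add(-32103, 150), Rational(1, 2)) = Pow(-31953, Rational(1, 2)) = Mul(I, Pow(31953, Rational(1, 2)))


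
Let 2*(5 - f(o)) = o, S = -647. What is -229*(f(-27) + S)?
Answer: 287853/2 ≈ 1.4393e+5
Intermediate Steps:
f(o) = 5 - o/2
-229*(f(-27) + S) = -229*((5 - ½*(-27)) - 647) = -229*((5 + 27/2) - 647) = -229*(37/2 - 647) = -229*(-1257/2) = 287853/2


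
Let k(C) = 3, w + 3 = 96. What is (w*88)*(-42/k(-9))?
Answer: -114576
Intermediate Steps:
w = 93 (w = -3 + 96 = 93)
(w*88)*(-42/k(-9)) = (93*88)*(-42/3) = 8184*(-42*⅓) = 8184*(-14) = -114576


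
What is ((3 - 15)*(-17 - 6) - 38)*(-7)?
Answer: -1666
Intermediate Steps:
((3 - 15)*(-17 - 6) - 38)*(-7) = (-12*(-23) - 38)*(-7) = (276 - 38)*(-7) = 238*(-7) = -1666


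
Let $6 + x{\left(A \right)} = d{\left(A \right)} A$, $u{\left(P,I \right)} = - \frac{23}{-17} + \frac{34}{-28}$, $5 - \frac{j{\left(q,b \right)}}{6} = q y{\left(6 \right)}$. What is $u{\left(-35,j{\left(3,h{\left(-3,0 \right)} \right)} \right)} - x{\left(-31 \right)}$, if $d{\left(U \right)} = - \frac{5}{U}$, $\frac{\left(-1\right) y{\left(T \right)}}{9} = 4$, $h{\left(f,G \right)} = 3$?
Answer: $\frac{2651}{238} \approx 11.139$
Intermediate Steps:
$y{\left(T \right)} = -36$ ($y{\left(T \right)} = \left(-9\right) 4 = -36$)
$j{\left(q,b \right)} = 30 + 216 q$ ($j{\left(q,b \right)} = 30 - 6 q \left(-36\right) = 30 - 6 \left(- 36 q\right) = 30 + 216 q$)
$u{\left(P,I \right)} = \frac{33}{238}$ ($u{\left(P,I \right)} = \left(-23\right) \left(- \frac{1}{17}\right) + 34 \left(- \frac{1}{28}\right) = \frac{23}{17} - \frac{17}{14} = \frac{33}{238}$)
$x{\left(A \right)} = -11$ ($x{\left(A \right)} = -6 + - \frac{5}{A} A = -6 - 5 = -11$)
$u{\left(-35,j{\left(3,h{\left(-3,0 \right)} \right)} \right)} - x{\left(-31 \right)} = \frac{33}{238} - -11 = \frac{33}{238} + 11 = \frac{2651}{238}$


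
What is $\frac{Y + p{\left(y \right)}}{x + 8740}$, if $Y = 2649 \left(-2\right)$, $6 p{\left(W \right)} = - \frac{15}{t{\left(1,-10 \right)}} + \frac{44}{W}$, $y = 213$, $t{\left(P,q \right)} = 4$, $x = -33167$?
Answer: $\frac{27086395}{124870824} \approx 0.21692$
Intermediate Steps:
$p{\left(W \right)} = - \frac{5}{8} + \frac{22}{3 W}$ ($p{\left(W \right)} = \frac{- \frac{15}{4} + \frac{44}{W}}{6} = - \frac{5}{8} + \frac{22}{3 W}$)
$Y = -5298$
$\frac{Y + p{\left(y \right)}}{x + 8740} = \frac{-5298 + \frac{176 - 3195}{24 \cdot 213}}{-33167 + 8740} = \frac{-5298 + \frac{1}{24} \cdot \frac{1}{213} \left(176 - 3195\right)}{-24427} = \left(-5298 + \frac{1}{24} \cdot \frac{1}{213} \left(-3019\right)\right) \left(- \frac{1}{24427}\right) = \left(-5298 - \frac{3019}{5112}\right) \left(- \frac{1}{24427}\right) = \left(- \frac{27086395}{5112}\right) \left(- \frac{1}{24427}\right) = \frac{27086395}{124870824}$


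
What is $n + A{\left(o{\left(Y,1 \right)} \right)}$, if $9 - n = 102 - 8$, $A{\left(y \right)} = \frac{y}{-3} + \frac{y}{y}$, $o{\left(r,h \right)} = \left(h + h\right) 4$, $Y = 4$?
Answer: $- \frac{260}{3} \approx -86.667$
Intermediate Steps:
$o{\left(r,h \right)} = 8 h$ ($o{\left(r,h \right)} = 2 h 4 = 8 h$)
$A{\left(y \right)} = 1 - \frac{y}{3}$ ($A{\left(y \right)} = y \left(- \frac{1}{3}\right) + 1 = - \frac{y}{3} + 1 = 1 - \frac{y}{3}$)
$n = -85$ ($n = 9 - \left(102 - 8\right) = 9 - 94 = -85$)
$n + A{\left(o{\left(Y,1 \right)} \right)} = -85 + \left(1 - \frac{8 \cdot 1}{3}\right) = -85 + \left(1 - \frac{8}{3}\right) = -85 - \frac{5}{3} = - \frac{260}{3}$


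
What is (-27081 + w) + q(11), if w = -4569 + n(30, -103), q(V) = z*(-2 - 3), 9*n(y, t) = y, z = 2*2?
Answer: -95000/3 ≈ -31667.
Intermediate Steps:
z = 4
n(y, t) = y/9
q(V) = -20 (q(V) = 4*(-2 - 3) = 4*(-5) = -20)
w = -13697/3 (w = -4569 + (⅑)*30 = -4569 + 10/3 = -13697/3 ≈ -4565.7)
(-27081 + w) + q(11) = (-27081 - 13697/3) - 20 = -94940/3 - 20 = -95000/3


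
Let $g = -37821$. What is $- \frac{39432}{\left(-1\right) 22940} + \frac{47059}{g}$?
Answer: $\frac{3321163}{6996885} \approx 0.47466$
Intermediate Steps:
$- \frac{39432}{\left(-1\right) 22940} + \frac{47059}{g} = - \frac{39432}{\left(-1\right) 22940} + \frac{47059}{-37821} = - \frac{39432}{-22940} + 47059 \left(- \frac{1}{37821}\right) = \left(-39432\right) \left(- \frac{1}{22940}\right) - \frac{47059}{37821} = \frac{318}{185} - \frac{47059}{37821} = \frac{3321163}{6996885}$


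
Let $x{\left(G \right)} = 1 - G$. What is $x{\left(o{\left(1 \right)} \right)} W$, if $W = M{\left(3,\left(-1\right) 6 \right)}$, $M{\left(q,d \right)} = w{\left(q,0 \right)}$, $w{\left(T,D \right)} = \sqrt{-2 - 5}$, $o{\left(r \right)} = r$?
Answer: $0$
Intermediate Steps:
$w{\left(T,D \right)} = i \sqrt{7}$ ($w{\left(T,D \right)} = \sqrt{-7} = i \sqrt{7}$)
$M{\left(q,d \right)} = i \sqrt{7}$
$W = i \sqrt{7} \approx 2.6458 i$
$x{\left(o{\left(1 \right)} \right)} W = \left(1 - 1\right) i \sqrt{7} = 0 i \sqrt{7} = 0$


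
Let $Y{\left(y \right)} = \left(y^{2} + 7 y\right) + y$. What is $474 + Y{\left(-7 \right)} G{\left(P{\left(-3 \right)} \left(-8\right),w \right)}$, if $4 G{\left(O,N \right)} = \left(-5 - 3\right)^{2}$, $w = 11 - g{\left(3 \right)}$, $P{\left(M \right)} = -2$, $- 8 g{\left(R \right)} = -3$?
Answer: $362$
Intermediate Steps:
$g{\left(R \right)} = \frac{3}{8}$ ($g{\left(R \right)} = \left(- \frac{1}{8}\right) \left(-3\right) = \frac{3}{8}$)
$Y{\left(y \right)} = y^{2} + 8 y$
$w = \frac{85}{8}$ ($w = 11 - \frac{3}{8} = \frac{85}{8} \approx 10.625$)
$G{\left(O,N \right)} = 16$ ($G{\left(O,N \right)} = \frac{\left(-5 - 3\right)^{2}}{4} = \frac{\left(-8\right)^{2}}{4} = \frac{1}{4} \cdot 64 = 16$)
$474 + Y{\left(-7 \right)} G{\left(P{\left(-3 \right)} \left(-8\right),w \right)} = 474 + - 7 \left(8 - 7\right) 16 = 474 + \left(-7\right) 1 \cdot 16 = 474 - 112 = 362$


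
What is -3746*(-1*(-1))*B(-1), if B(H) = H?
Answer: 3746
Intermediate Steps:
-3746*(-1*(-1))*B(-1) = -3746*(-1*(-1))*(-1) = -3746*(-1) = 3746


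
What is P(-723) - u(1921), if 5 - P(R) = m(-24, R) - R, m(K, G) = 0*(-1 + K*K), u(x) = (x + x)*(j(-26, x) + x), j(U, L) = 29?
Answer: -7492618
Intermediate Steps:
u(x) = 2*x*(29 + x) (u(x) = (x + x)*(29 + x) = (2*x)*(29 + x) = 2*x*(29 + x))
m(K, G) = 0 (m(K, G) = 0*(-1 + K²) = 0)
P(R) = 5 + R (P(R) = 5 - (0 - R) = 5 - (-1)*R = 5 + R)
P(-723) - u(1921) = (5 - 723) - 2*1921*(29 + 1921) = -718 - 2*1921*1950 = -718 - 1*7491900 = -718 - 7491900 = -7492618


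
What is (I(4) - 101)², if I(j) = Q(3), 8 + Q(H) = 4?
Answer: 11025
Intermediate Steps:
Q(H) = -4 (Q(H) = -8 + 4 = -4)
I(j) = -4
(I(4) - 101)² = (-4 - 101)² = (-105)² = 11025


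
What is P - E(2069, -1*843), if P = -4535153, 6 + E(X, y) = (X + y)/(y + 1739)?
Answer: -2031746469/448 ≈ -4.5352e+6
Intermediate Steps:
E(X, y) = -6 + (X + y)/(1739 + y) (E(X, y) = -6 + (X + y)/(y + 1739) = -6 + (X + y)/(1739 + y))
P - E(2069, -1*843) = -4535153 - (-10434 + 2069 - (-5)*843)/(1739 - 1*843) = -4535153 - (-10434 + 2069 - 5*(-843))/(1739 - 843) = -4535153 - (-10434 + 2069 + 4215)/896 = -4535153 - (-4150)/896 = -4535153 - 1*(-2075/448) = -4535153 + 2075/448 = -2031746469/448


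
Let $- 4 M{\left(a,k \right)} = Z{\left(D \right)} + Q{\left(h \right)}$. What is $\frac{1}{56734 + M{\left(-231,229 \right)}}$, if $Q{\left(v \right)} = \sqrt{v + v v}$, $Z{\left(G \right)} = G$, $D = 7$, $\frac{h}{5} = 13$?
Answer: $\frac{302572}{17165588917} + \frac{4 \sqrt{4290}}{51496766751} \approx 1.7632 \cdot 10^{-5}$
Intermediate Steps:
$h = 65$ ($h = 5 \cdot 13 = 65$)
$Q{\left(v \right)} = \sqrt{v + v^{2}}$
$M{\left(a,k \right)} = - \frac{7}{4} - \frac{\sqrt{4290}}{4}$ ($M{\left(a,k \right)} = - \frac{7 + \sqrt{65 \left(1 + 65\right)}}{4} = - \frac{7 + \sqrt{65 \cdot 66}}{4} = - \frac{7 + \sqrt{4290}}{4} = - \frac{7}{4} - \frac{\sqrt{4290}}{4}$)
$\frac{1}{56734 + M{\left(-231,229 \right)}} = \frac{1}{56734 - \left(\frac{7}{4} + \frac{\sqrt{4290}}{4}\right)} = \frac{1}{\frac{226929}{4} - \frac{\sqrt{4290}}{4}}$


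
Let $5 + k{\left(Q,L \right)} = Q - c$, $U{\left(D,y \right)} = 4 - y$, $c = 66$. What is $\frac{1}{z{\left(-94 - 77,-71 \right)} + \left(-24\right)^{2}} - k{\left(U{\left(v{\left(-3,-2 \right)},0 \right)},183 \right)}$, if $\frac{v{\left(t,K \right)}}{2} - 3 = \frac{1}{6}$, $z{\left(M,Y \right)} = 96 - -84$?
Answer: $\frac{50653}{756} \approx 67.001$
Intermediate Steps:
$z{\left(M,Y \right)} = 180$ ($z{\left(M,Y \right)} = 96 + 84 = 180$)
$v{\left(t,K \right)} = \frac{19}{3}$ ($v{\left(t,K \right)} = 6 + \frac{2}{6} = 6 + 2 \cdot \frac{1}{6} = 6 + \frac{1}{3} = \frac{19}{3}$)
$k{\left(Q,L \right)} = -71 + Q$ ($k{\left(Q,L \right)} = -5 + \left(Q - 66\right) = -5 + \left(-66 + Q\right) = -71 + Q$)
$\frac{1}{z{\left(-94 - 77,-71 \right)} + \left(-24\right)^{2}} - k{\left(U{\left(v{\left(-3,-2 \right)},0 \right)},183 \right)} = \frac{1}{180 + \left(-24\right)^{2}} - \left(-71 + \left(4 - 0\right)\right) = \frac{1}{180 + 576} - \left(-71 + \left(4 + 0\right)\right) = \frac{1}{756} - \left(-71 + 4\right) = \frac{1}{756} - -67 = \frac{1}{756} + 67 = \frac{50653}{756}$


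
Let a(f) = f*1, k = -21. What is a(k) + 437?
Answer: 416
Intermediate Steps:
a(f) = f
a(k) + 437 = -21 + 437 = 416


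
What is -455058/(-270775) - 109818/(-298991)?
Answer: 165794215428/80959288025 ≈ 2.0479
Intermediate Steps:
-455058/(-270775) - 109818/(-298991) = -455058*(-1/270775) - 109818*(-1/298991) = 455058/270775 + 109818/298991 = 165794215428/80959288025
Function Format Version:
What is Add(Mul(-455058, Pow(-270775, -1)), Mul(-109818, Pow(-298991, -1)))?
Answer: Rational(165794215428, 80959288025) ≈ 2.0479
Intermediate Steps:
Add(Mul(-455058, Pow(-270775, -1)), Mul(-109818, Pow(-298991, -1))) = Add(Mul(-455058, Rational(-1, 270775)), Mul(-109818, Rational(-1, 298991))) = Add(Rational(455058, 270775), Rational(109818, 298991)) = Rational(165794215428, 80959288025)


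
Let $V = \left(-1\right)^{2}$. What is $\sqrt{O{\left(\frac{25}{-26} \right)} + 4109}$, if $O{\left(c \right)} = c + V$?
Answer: $\frac{\sqrt{2777710}}{26} \approx 64.102$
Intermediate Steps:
$V = 1$
$O{\left(c \right)} = 1 + c$ ($O{\left(c \right)} = c + 1 = 1 + c$)
$\sqrt{O{\left(\frac{25}{-26} \right)} + 4109} = \sqrt{\left(1 + \frac{25}{-26}\right) + 4109} = \sqrt{\left(1 + 25 \left(- \frac{1}{26}\right)\right) + 4109} = \sqrt{\left(1 - \frac{25}{26}\right) + 4109} = \sqrt{\frac{1}{26} + 4109} = \sqrt{\frac{106835}{26}} = \frac{\sqrt{2777710}}{26}$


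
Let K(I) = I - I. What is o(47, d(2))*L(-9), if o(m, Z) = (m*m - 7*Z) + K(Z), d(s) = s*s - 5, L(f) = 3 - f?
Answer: 26592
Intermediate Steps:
d(s) = -5 + s² (d(s) = s² - 5 = -5 + s²)
K(I) = 0
o(m, Z) = m² - 7*Z (o(m, Z) = (m*m - 7*Z) + 0 = (m² - 7*Z) + 0 = m² - 7*Z)
o(47, d(2))*L(-9) = (47² - 7*(-5 + 2²))*(3 - 1*(-9)) = (2209 - 7*(-5 + 4))*(3 + 9) = (2209 - 7*(-1))*12 = (2209 + 7)*12 = 2216*12 = 26592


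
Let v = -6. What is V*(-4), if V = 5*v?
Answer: 120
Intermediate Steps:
V = -30 (V = 5*(-6) = -30)
V*(-4) = -30*(-4) = 120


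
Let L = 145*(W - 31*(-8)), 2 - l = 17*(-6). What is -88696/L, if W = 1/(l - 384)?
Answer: -4966976/2013731 ≈ -2.4666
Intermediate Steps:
l = 104 (l = 2 - 17*(-6) = 2 - 1*(-102) = 2 + 102 = 104)
W = -1/280 (W = 1/(104 - 384) = 1/(-280) = -1/280 ≈ -0.0035714)
L = 2013731/56 (L = 145*(-1/280 - 31*(-8)) = 145*(-1/280 + 248) = 145*(69439/280) = 2013731/56 ≈ 35960.)
-88696/L = -88696/2013731/56 = -88696*56/2013731 = -4966976/2013731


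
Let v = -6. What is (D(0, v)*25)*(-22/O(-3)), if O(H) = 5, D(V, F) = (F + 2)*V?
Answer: 0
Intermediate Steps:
D(V, F) = V*(2 + F) (D(V, F) = (2 + F)*V = V*(2 + F))
(D(0, v)*25)*(-22/O(-3)) = ((0*(2 - 6))*25)*(-22/5) = ((0*(-4))*25)*(-22*⅕) = (0*25)*(-22/5) = 0*(-22/5) = 0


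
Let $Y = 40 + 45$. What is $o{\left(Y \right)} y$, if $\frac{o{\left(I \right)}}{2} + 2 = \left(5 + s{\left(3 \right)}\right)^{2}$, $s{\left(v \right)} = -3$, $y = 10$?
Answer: $40$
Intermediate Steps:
$Y = 85$
$o{\left(I \right)} = 4$ ($o{\left(I \right)} = -4 + 2 \left(5 - 3\right)^{2} = -4 + 2 \cdot 2^{2} = -4 + 2 \cdot 4 = -4 + 8 = 4$)
$o{\left(Y \right)} y = 4 \cdot 10 = 40$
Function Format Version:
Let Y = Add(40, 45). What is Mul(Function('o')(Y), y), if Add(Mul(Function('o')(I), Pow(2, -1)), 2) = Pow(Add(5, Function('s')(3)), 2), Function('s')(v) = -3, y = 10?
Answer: 40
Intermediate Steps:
Y = 85
Function('o')(I) = 4 (Function('o')(I) = Add(-4, Mul(2, Pow(Add(5, -3), 2))) = Add(-4, Mul(2, Pow(2, 2))) = Add(-4, Mul(2, 4)) = Add(-4, 8) = 4)
Mul(Function('o')(Y), y) = Mul(4, 10) = 40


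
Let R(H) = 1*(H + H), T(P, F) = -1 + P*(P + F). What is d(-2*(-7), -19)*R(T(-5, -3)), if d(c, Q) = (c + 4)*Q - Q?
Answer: -25194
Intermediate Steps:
T(P, F) = -1 + P*(F + P)
d(c, Q) = -Q + Q*(4 + c) (d(c, Q) = (4 + c)*Q - Q = Q*(4 + c) - Q = -Q + Q*(4 + c))
R(H) = 2*H (R(H) = 1*(2*H) = 2*H)
d(-2*(-7), -19)*R(T(-5, -3)) = (-19*(3 - 2*(-7)))*(2*(-1 + (-5)² - 3*(-5))) = (-19*(3 + 14))*(2*(-1 + 25 + 15)) = (-19*17)*(2*39) = -323*78 = -25194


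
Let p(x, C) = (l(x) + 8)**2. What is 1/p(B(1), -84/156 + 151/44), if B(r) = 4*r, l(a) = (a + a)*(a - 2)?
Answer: 1/576 ≈ 0.0017361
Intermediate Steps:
l(a) = 2*a*(-2 + a) (l(a) = (2*a)*(-2 + a) = 2*a*(-2 + a))
p(x, C) = (8 + 2*x*(-2 + x))**2 (p(x, C) = (2*x*(-2 + x) + 8)**2 = (8 + 2*x*(-2 + x))**2)
1/p(B(1), -84/156 + 151/44) = 1/(4*(4 + (4*1)*(-2 + 4*1))**2) = 1/(4*(4 + 4*(-2 + 4))**2) = 1/(4*(4 + 4*2)**2) = 1/(4*(4 + 8)**2) = 1/(4*12**2) = 1/(4*144) = 1/576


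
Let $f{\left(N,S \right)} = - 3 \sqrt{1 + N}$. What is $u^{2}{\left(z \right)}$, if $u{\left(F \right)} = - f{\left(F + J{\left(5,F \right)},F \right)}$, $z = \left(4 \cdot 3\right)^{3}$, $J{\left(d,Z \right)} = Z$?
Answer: $31113$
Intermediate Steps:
$z = 1728$ ($z = 12^{3} = 1728$)
$u{\left(F \right)} = 3 \sqrt{1 + 2 F}$ ($u{\left(F \right)} = - \left(-3\right) \sqrt{1 + \left(F + F\right)} = - \left(-3\right) \sqrt{1 + 2 F} = 3 \sqrt{1 + 2 F}$)
$u^{2}{\left(z \right)} = \left(3 \sqrt{1 + 2 \cdot 1728}\right)^{2} = \left(3 \sqrt{1 + 3456}\right)^{2} = \left(3 \sqrt{3457}\right)^{2} = 31113$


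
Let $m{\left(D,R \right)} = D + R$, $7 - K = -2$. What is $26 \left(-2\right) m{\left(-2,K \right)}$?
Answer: $-364$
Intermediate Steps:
$K = 9$ ($K = 7 - -2 = 7 + 2 = 9$)
$26 \left(-2\right) m{\left(-2,K \right)} = 26 \left(-2\right) \left(-2 + 9\right) = \left(-52\right) 7 = -364$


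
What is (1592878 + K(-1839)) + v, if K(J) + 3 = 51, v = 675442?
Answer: 2268368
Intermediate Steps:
K(J) = 48 (K(J) = -3 + 51 = 48)
(1592878 + K(-1839)) + v = (1592878 + 48) + 675442 = 1592926 + 675442 = 2268368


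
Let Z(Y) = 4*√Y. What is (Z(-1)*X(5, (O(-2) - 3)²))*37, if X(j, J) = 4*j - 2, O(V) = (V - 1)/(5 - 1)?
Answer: 2664*I ≈ 2664.0*I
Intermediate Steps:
O(V) = -¼ + V/4 (O(V) = (-1 + V)/4 = (-1 + V)*(¼) = -¼ + V/4)
X(j, J) = -2 + 4*j
(Z(-1)*X(5, (O(-2) - 3)²))*37 = ((4*√(-1))*(-2 + 4*5))*37 = ((4*I)*(-2 + 20))*37 = ((4*I)*18)*37 = (72*I)*37 = 2664*I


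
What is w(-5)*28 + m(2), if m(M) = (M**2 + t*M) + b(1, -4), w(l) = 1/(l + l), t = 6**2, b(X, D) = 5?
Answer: 391/5 ≈ 78.200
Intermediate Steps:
t = 36
w(l) = 1/(2*l)
m(M) = 5 + M**2 + 36*M (m(M) = (M**2 + 36*M) + 5 = 5 + M**2 + 36*M)
w(-5)*28 + m(2) = ((1/2)/(-5))*28 + (5 + 2**2 + 36*2) = ((1/2)*(-1/5))*28 + (5 + 4 + 72) = -1/10*28 + 81 = -14/5 + 81 = 391/5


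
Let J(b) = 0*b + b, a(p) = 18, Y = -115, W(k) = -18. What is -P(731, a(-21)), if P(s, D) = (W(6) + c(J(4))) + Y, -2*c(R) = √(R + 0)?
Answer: 134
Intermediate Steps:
J(b) = b (J(b) = 0 + b = b)
c(R) = -√R/2 (c(R) = -√(R + 0)/2 = -√R/2)
P(s, D) = -134 (P(s, D) = (-18 - √4/2) - 115 = (-18 - ½*2) - 115 = (-18 - 1) - 115 = -19 - 115 = -134)
-P(731, a(-21)) = -1*(-134) = 134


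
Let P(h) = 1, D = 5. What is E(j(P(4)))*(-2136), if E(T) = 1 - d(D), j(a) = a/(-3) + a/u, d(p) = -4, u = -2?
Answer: -10680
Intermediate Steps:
j(a) = -5*a/6 (j(a) = a/(-3) + a/(-2) = a*(-⅓) + a*(-½) = -a/3 - a/2 = -5*a/6)
E(T) = 5 (E(T) = 1 - 1*(-4) = 1 + 4 = 5)
E(j(P(4)))*(-2136) = 5*(-2136) = -10680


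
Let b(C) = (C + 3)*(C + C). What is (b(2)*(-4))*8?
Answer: -640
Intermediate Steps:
b(C) = 2*C*(3 + C) (b(C) = (3 + C)*(2*C) = 2*C*(3 + C))
(b(2)*(-4))*8 = ((2*2*(3 + 2))*(-4))*8 = ((2*2*5)*(-4))*8 = (20*(-4))*8 = -80*8 = -640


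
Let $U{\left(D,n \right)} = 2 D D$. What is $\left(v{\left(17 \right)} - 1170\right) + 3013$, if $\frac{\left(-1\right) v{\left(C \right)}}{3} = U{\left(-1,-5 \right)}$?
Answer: $1837$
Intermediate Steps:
$U{\left(D,n \right)} = 2 D^{2}$
$v{\left(C \right)} = -6$ ($v{\left(C \right)} = - 3 \cdot 2 \left(-1\right)^{2} = - 3 \cdot 2 \cdot 1 = \left(-3\right) 2 = -6$)
$\left(v{\left(17 \right)} - 1170\right) + 3013 = \left(-6 - 1170\right) + 3013 = -1176 + 3013 = 1837$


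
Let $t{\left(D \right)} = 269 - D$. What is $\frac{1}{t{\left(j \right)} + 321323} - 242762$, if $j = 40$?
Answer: $- \frac{78060606623}{321552} \approx -2.4276 \cdot 10^{5}$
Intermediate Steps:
$\frac{1}{t{\left(j \right)} + 321323} - 242762 = \frac{1}{\left(269 - 40\right) + 321323} - 242762 = \frac{1}{229 + 321323} - 242762 = \frac{1}{321552} - 242762 = - \frac{78060606623}{321552}$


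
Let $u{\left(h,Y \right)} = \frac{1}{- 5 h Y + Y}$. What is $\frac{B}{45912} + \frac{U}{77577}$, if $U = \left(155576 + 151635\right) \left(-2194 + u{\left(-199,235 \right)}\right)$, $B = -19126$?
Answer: $- \frac{3971209376640482}{457047733185} \approx -8688.8$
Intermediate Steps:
$u{\left(h,Y \right)} = \frac{1}{Y - 5 Y h}$ ($u{\left(h,Y \right)} = \frac{1}{- 5 Y h + Y} = \frac{1}{Y - 5 Y h}$)
$U = - \frac{157761339504829}{234060}$ ($U = \left(155576 + 151635\right) \left(-2194 - \frac{1}{235 \left(-1 + 5 \left(-199\right)\right)}\right) = 307211 \left(-2194 - \frac{1}{235 \left(-1 - 995\right)}\right) = 307211 \left(-2194 - \frac{1}{235 \left(-996\right)}\right) = 307211 \left(-2194 - \frac{1}{235} \left(- \frac{1}{996}\right)\right) = 307211 \left(-2194 + \frac{1}{234060}\right) = 307211 \left(- \frac{513527639}{234060}\right) = - \frac{157761339504829}{234060} \approx -6.7402 \cdot 10^{8}$)
$\frac{B}{45912} + \frac{U}{77577} = - \frac{19126}{45912} - \frac{157761339504829}{234060 \cdot 77577} = \left(-19126\right) \frac{1}{45912} - \frac{8303228394991}{955666980} = - \frac{9563}{22956} - \frac{8303228394991}{955666980} = - \frac{3971209376640482}{457047733185}$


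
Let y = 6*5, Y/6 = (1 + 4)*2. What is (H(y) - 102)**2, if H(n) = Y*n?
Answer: 2883204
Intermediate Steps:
Y = 60 (Y = 6*((1 + 4)*2) = 6*(5*2) = 6*10 = 60)
y = 30
H(n) = 60*n
(H(y) - 102)**2 = (60*30 - 102)**2 = (1800 - 102)**2 = 1698**2 = 2883204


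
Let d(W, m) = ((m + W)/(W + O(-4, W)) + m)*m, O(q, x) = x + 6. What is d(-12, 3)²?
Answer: 441/4 ≈ 110.25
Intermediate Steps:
O(q, x) = 6 + x
d(W, m) = m*(m + (W + m)/(6 + 2*W)) (d(W, m) = ((m + W)/(W + (6 + W)) + m)*m = ((W + m)/(6 + 2*W) + m)*m = (m + (W + m)/(6 + 2*W))*m = m*(m + (W + m)/(6 + 2*W)))
d(-12, 3)² = ((½)*3*(-12 + 7*3 + 2*(-12)*3)/(3 - 12))² = ((½)*3*(-12 + 21 - 72)/(-9))² = ((½)*3*(-⅑)*(-63))² = (21/2)² = 441/4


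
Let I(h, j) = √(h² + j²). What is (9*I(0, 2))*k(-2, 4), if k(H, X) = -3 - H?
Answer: -18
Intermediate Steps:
(9*I(0, 2))*k(-2, 4) = (9*√(0² + 2²))*(-3 - 1*(-2)) = (9*√(0 + 4))*(-3 + 2) = (9*√4)*(-1) = (9*2)*(-1) = 18*(-1) = -18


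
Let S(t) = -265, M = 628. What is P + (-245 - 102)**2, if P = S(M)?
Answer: 120144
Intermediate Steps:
P = -265
P + (-245 - 102)**2 = -265 + (-245 - 102)**2 = -265 + (-347)**2 = -265 + 120409 = 120144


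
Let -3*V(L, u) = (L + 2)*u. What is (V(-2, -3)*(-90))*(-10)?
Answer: 0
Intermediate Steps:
V(L, u) = -u*(2 + L)/3 (V(L, u) = -(L + 2)*u/3 = -(2 + L)*u/3 = -u*(2 + L)/3)
(V(-2, -3)*(-90))*(-10) = (-⅓*(-3)*(2 - 2)*(-90))*(-10) = (-⅓*(-3)*0*(-90))*(-10) = (0*(-90))*(-10) = 0*(-10) = 0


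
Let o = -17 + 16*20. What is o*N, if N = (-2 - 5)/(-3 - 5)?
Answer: 2121/8 ≈ 265.13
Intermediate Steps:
o = 303 (o = -17 + 320 = 303)
N = 7/8 (N = -7/(-8) = -7*(-⅛) = 7/8 ≈ 0.87500)
o*N = 303*(7/8) = 2121/8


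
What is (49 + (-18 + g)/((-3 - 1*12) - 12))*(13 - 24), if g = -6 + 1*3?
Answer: -4928/9 ≈ -547.56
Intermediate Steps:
g = -3 (g = -6 + 3 = -3)
(49 + (-18 + g)/((-3 - 1*12) - 12))*(13 - 24) = (49 + (-18 - 3)/((-3 - 1*12) - 12))*(13 - 24) = (49 - 21/((-3 - 12) - 12))*(-11) = (49 - 21/(-15 - 12))*(-11) = (49 - 21/(-27))*(-11) = (49 - 21*(-1/27))*(-11) = (49 + 7/9)*(-11) = (448/9)*(-11) = -4928/9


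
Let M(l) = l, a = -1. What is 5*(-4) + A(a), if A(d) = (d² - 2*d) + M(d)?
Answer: -18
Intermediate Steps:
A(d) = d² - d (A(d) = (d² - 2*d) + d = d² - d)
5*(-4) + A(a) = 5*(-4) - (-1 - 1) = -20 - 1*(-2) = -20 + 2 = -18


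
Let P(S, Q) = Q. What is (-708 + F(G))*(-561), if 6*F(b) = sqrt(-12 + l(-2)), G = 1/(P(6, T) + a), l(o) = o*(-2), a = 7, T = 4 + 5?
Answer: 397188 - 187*I*sqrt(2) ≈ 3.9719e+5 - 264.46*I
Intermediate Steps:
T = 9
l(o) = -2*o
G = 1/16 (G = 1/(9 + 7) = 1/16 ≈ 0.062500)
F(b) = I*sqrt(2)/3 (F(b) = sqrt(-12 - 2*(-2))/6 = sqrt(-12 + 4)/6 = sqrt(-8)/6 = (2*I*sqrt(2))/6 = I*sqrt(2)/3)
(-708 + F(G))*(-561) = (-708 + I*sqrt(2)/3)*(-561) = 397188 - 187*I*sqrt(2)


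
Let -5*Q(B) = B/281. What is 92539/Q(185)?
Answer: -26003459/37 ≈ -7.0280e+5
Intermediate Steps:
Q(B) = -B/1405 (Q(B) = -B/(5*281) = -B/1405)
92539/Q(185) = 92539/((-1/1405*185)) = 92539/(-37/281) = 92539*(-281/37) = -26003459/37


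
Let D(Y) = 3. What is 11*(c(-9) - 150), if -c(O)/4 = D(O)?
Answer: -1782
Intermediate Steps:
c(O) = -12 (c(O) = -4*3 = -12)
11*(c(-9) - 150) = 11*(-12 - 150) = 11*(-162) = -1782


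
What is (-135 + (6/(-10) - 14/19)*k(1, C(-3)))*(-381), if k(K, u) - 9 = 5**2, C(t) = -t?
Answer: 6531483/95 ≈ 68753.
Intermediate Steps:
k(K, u) = 34 (k(K, u) = 9 + 5**2 = 9 + 25 = 34)
(-135 + (6/(-10) - 14/19)*k(1, C(-3)))*(-381) = (-135 + (6/(-10) - 14/19)*34)*(-381) = (-135 + (6*(-1/10) - 14*1/19)*34)*(-381) = (-135 + (-3/5 - 14/19)*34)*(-381) = (-135 - 127/95*34)*(-381) = (-135 - 4318/95)*(-381) = -17143/95*(-381) = 6531483/95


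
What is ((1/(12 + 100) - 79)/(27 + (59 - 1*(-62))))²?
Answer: 78269409/274763776 ≈ 0.28486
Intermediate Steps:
((1/(12 + 100) - 79)/(27 + (59 - 1*(-62))))² = ((1/112 - 79)/(27 + (59 + 62)))² = ((1/112 - 79)/(27 + 121))² = (-8847/112/148)² = (-8847/112*1/148)² = (-8847/16576)² = 78269409/274763776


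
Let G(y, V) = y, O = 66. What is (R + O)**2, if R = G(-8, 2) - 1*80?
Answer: 484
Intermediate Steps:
R = -88 (R = -8 - 1*80 = -8 - 80 = -88)
(R + O)**2 = (-88 + 66)**2 = (-22)**2 = 484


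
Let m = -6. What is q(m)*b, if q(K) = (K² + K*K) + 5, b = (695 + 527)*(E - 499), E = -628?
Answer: -106043938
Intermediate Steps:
b = -1377194 (b = (695 + 527)*(-628 - 499) = 1222*(-1127) = -1377194)
q(K) = 5 + 2*K² (q(K) = (K² + K²) + 5 = 2*K² + 5 = 5 + 2*K²)
q(m)*b = (5 + 2*(-6)²)*(-1377194) = (5 + 2*36)*(-1377194) = (5 + 72)*(-1377194) = 77*(-1377194) = -106043938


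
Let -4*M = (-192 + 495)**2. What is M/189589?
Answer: -91809/758356 ≈ -0.12106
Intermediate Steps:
M = -91809/4 (M = -(-192 + 495)**2/4 = -1/4*303**2 = -1/4*91809 = -91809/4 ≈ -22952.)
M/189589 = -91809/4/189589 = -91809/4*1/189589 = -91809/758356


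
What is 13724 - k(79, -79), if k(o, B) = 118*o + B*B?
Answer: -1839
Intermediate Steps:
k(o, B) = B**2 + 118*o (k(o, B) = 118*o + B**2 = B**2 + 118*o)
13724 - k(79, -79) = 13724 - ((-79)**2 + 118*79) = 13724 - (6241 + 9322) = 13724 - 1*15563 = 13724 - 15563 = -1839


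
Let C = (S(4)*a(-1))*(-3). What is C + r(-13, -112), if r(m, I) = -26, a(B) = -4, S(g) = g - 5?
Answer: -38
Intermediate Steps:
S(g) = -5 + g
C = -12 (C = ((-5 + 4)*(-4))*(-3) = -1*(-4)*(-3) = 4*(-3) = -12)
C + r(-13, -112) = -12 - 26 = -38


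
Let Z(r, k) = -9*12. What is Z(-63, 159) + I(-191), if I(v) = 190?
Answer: 82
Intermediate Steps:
Z(r, k) = -108
Z(-63, 159) + I(-191) = -108 + 190 = 82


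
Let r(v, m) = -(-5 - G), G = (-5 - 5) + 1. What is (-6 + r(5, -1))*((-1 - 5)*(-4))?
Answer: -240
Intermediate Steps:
G = -9 (G = -10 + 1 = -9)
r(v, m) = -4 (r(v, m) = -(-5 - 1*(-9)) = -(-5 + 9) = -1*4 = -4)
(-6 + r(5, -1))*((-1 - 5)*(-4)) = (-6 - 4)*((-1 - 5)*(-4)) = -(-60)*(-4) = -10*24 = -240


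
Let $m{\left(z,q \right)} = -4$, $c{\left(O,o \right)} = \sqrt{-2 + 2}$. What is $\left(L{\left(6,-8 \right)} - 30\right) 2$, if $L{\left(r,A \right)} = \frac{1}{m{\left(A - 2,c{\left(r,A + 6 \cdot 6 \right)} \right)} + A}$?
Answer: $- \frac{361}{6} \approx -60.167$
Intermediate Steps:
$c{\left(O,o \right)} = 0$ ($c{\left(O,o \right)} = \sqrt{0} = 0$)
$L{\left(r,A \right)} = \frac{1}{-4 + A}$
$\left(L{\left(6,-8 \right)} - 30\right) 2 = \left(\frac{1}{-4 - 8} - 30\right) 2 = \left(\frac{1}{-12} - 30\right) 2 = \left(- \frac{1}{12} - 30\right) 2 = \left(- \frac{361}{12}\right) 2 = - \frac{361}{6}$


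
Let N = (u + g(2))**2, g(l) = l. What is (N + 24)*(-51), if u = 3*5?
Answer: -15963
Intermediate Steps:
u = 15
N = 289 (N = (15 + 2)**2 = 17**2 = 289)
(N + 24)*(-51) = (289 + 24)*(-51) = 313*(-51) = -15963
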